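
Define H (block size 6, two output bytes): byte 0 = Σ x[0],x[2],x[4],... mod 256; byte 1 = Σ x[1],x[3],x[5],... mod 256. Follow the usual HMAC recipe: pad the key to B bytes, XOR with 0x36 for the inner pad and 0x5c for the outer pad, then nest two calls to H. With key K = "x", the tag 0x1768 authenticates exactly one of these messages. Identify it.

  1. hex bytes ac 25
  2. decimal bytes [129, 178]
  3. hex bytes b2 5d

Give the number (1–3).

Key "x" = 78 is 1 byte ≤ B = 6; zero-pad to 6 bytes: K' = 78 00 00 00 00 00.
K' ⊕ ipad = 4e 36 36 36 36 36; K' ⊕ opad = 24 5c 5c 5c 5c 5c.
m1: inner = H(4e 36 36 36 36 36 ac 25) = 66 c7; tag = H(24 5c 5c 5c 5c 5c 66 c7) = 42db
m2: inner = H(4e 36 36 36 36 36 81 b2) = 3b 54; tag = H(24 5c 5c 5c 5c 5c 3b 54) = 1768 ← matches
m3: inner = H(4e 36 36 36 36 36 b2 5d) = 6c ff; tag = H(24 5c 5c 5c 5c 5c 6c ff) = 4813

2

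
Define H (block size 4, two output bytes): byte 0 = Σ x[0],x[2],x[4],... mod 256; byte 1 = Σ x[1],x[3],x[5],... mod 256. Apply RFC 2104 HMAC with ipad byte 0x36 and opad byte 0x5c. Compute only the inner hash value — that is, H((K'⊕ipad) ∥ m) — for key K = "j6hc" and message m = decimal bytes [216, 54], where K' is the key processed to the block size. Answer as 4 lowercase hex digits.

928b

Key "j6hc" = 6a 36 68 63 is exactly B = 4 bytes: K' = 6a 36 68 63.
K' ⊕ ipad = 5c 00 5e 55.
Inner input = 5c 00 5e 55 ∥ d8 36.
Inner hash: even-index sum = 402 mod 256 = 146; odd-index sum = 139 mod 256 = 139 → 92 8b.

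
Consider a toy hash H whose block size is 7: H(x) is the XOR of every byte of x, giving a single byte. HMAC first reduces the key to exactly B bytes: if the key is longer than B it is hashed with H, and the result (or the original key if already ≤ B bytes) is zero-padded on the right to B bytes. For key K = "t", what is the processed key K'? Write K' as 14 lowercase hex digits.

74000000000000

Key "t" = 74 is 1 byte ≤ B = 7; zero-pad to 7 bytes: K' = 74 00 00 00 00 00 00.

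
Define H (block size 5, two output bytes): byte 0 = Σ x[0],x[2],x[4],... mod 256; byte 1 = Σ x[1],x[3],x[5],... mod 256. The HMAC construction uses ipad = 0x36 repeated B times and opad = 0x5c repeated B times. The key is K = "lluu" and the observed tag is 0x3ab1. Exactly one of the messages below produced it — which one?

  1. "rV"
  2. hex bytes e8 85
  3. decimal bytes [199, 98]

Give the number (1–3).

Key "lluu" = 6c 6c 75 75 is 4 bytes ≤ B = 5; zero-pad to 5 bytes: K' = 6c 6c 75 75 00.
K' ⊕ ipad = 5a 5a 43 43 36; K' ⊕ opad = 30 30 29 29 5c.
m1: inner = H(5a 5a 43 43 36 72 56) = 29 0f; tag = H(30 30 29 29 5c 29 0f) = c482
m2: inner = H(5a 5a 43 43 36 e8 85) = 58 85; tag = H(30 30 29 29 5c 58 85) = 3ab1 ← matches
m3: inner = H(5a 5a 43 43 36 c7 62) = 35 64; tag = H(30 30 29 29 5c 35 64) = 198e

2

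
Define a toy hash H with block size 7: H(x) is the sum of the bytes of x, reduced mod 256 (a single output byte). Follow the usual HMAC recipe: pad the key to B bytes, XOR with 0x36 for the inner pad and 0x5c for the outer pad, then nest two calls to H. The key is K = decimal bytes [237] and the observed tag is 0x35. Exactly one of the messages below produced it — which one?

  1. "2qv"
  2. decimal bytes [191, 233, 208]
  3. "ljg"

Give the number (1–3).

3

Key decimal bytes [237] = ed is 1 byte ≤ B = 7; zero-pad to 7 bytes: K' = ed 00 00 00 00 00 00.
K' ⊕ ipad = db 36 36 36 36 36 36; K' ⊕ opad = b1 5c 5c 5c 5c 5c 5c.
m1: inner = H(db 36 36 36 36 36 36 32 71 76) = 38; tag = H(b1 5c 5c 5c 5c 5c 5c 38) = 11
m2: inner = H(db 36 36 36 36 36 36 bf e9 d0) = 97; tag = H(b1 5c 5c 5c 5c 5c 5c 97) = 70
m3: inner = H(db 36 36 36 36 36 36 6c 6a 67) = 5c; tag = H(b1 5c 5c 5c 5c 5c 5c 5c) = 35 ← matches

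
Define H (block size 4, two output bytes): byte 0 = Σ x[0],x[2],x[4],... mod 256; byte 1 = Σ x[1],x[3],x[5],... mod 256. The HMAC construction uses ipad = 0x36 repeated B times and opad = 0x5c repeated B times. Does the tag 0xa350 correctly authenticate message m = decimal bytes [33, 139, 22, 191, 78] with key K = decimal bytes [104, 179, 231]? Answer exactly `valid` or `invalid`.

valid

Key decimal bytes [104, 179, 231] = 68 b3 e7 is 3 bytes ≤ B = 4; zero-pad to 4 bytes: K' = 68 b3 e7 00.
K' ⊕ ipad = 5e 85 d1 36; K' ⊕ opad = 34 ef bb 5c.
Inner hash: even-index sum = 436 mod 256 = 180; odd-index sum = 517 mod 256 = 5 → b4 05.
Outer hash (recomputed tag): even-index sum = 419 mod 256 = 163; odd-index sum = 336 mod 256 = 80 → a3 50.
Recomputed tag = a350; claimed = a350 → match.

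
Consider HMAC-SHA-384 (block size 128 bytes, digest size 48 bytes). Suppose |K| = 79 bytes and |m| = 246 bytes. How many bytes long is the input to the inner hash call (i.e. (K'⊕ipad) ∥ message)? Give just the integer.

Key is 79 ≤ 128 bytes, zero-padded: |K'| = 128.
Inner input = (K'⊕ipad) ∥ m → 128 + 246 = 374 bytes.

374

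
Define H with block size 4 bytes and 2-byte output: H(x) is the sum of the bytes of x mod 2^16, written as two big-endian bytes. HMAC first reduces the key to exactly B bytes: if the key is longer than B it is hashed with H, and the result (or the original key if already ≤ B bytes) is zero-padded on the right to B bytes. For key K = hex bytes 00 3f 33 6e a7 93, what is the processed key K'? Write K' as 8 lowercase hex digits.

|K| = 6 > B = 4, so first hash the key.
H(K): sum = 0+63+51+110+167+147 = 538 → 02 1a.
Zero-pad H(K) = 02 1a to 4 bytes: K' = 02 1a 00 00.

021a0000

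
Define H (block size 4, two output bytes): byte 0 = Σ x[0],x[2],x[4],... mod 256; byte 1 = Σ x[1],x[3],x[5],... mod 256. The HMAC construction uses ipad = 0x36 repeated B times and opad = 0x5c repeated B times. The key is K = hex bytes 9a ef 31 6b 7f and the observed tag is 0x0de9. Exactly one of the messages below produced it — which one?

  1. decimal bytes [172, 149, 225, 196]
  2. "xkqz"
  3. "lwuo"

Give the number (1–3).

Key hex bytes 9a ef 31 6b 7f is 5 bytes > B = 4, so hash it first: H(key) = 4a 5a, then zero-pad to 4 bytes: K' = 4a 5a 00 00.
K' ⊕ ipad = 7c 6c 36 36; K' ⊕ opad = 16 06 5c 5c.
m1: inner = H(7c 6c 36 36 ac 95 e1 c4) = 3f fb; tag = H(16 06 5c 5c 3f fb) = b15d
m2: inner = H(7c 6c 36 36 78 6b 71 7a) = 9b 87; tag = H(16 06 5c 5c 9b 87) = 0de9 ← matches
m3: inner = H(7c 6c 36 36 6c 77 75 6f) = 93 88; tag = H(16 06 5c 5c 93 88) = 05ea

2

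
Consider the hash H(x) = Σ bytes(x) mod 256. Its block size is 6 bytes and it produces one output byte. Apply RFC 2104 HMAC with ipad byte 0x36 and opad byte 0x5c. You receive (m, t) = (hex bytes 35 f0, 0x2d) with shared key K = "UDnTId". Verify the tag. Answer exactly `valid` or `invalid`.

valid

Key "UDnTId" = 55 44 6e 54 49 64 is exactly B = 6 bytes: K' = 55 44 6e 54 49 64.
K' ⊕ ipad = 63 72 58 62 7f 52; K' ⊕ opad = 09 18 32 08 15 38.
Inner hash: sum = 99+114+88+98+127+82+53+240 = 901; mod 256 = 133 → 85.
Outer hash (recomputed tag): sum = 9+24+50+8+21+56+133 = 301; mod 256 = 45 → 2d.
Recomputed tag = 2d; claimed = 2d → match.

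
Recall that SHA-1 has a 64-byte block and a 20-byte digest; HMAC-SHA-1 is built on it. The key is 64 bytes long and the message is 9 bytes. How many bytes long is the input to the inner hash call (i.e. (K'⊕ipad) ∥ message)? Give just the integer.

73

Key is 64 ≤ 64 bytes, zero-padded: |K'| = 64.
Inner input = (K'⊕ipad) ∥ m → 64 + 9 = 73 bytes.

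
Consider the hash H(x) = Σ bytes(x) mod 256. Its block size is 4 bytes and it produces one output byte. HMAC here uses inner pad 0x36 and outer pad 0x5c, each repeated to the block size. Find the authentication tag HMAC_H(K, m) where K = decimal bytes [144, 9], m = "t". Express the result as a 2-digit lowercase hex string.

9e

Key decimal bytes [144, 9] = 90 09 is 2 bytes ≤ B = 4; zero-pad to 4 bytes: K' = 90 09 00 00.
K' ⊕ ipad = a6 3f 36 36.  K' ⊕ opad = cc 55 5c 5c.
Inner input = (K'⊕ipad) ∥ m = a6 3f 36 36 ∥ 74.
Inner hash: sum = 166+63+54+54+116 = 453; mod 256 = 197 → c5.
Outer input = (K'⊕opad) ∥ inner = cc 55 5c 5c ∥ c5.
Outer hash (tag): sum = 204+85+92+92+197 = 670; mod 256 = 158 → 9e.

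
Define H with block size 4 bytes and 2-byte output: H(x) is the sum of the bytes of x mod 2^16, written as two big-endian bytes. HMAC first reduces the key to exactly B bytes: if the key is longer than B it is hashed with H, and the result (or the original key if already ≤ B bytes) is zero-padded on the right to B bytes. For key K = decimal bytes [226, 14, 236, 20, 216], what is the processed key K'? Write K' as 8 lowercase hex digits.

|K| = 5 > B = 4, so first hash the key.
H(K): sum = 226+14+236+20+216 = 712 → 02 c8.
Zero-pad H(K) = 02 c8 to 4 bytes: K' = 02 c8 00 00.

02c80000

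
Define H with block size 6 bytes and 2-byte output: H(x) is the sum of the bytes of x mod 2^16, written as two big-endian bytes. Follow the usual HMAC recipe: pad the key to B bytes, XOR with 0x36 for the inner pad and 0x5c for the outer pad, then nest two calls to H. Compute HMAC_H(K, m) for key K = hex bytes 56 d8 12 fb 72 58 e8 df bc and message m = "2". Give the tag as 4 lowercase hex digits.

0399

Key hex bytes 56 d8 12 fb 72 58 e8 df bc is 9 bytes > B = 6, so hash it first: H(key) = 05 88, then zero-pad to 6 bytes: K' = 05 88 00 00 00 00.
K' ⊕ ipad = 33 be 36 36 36 36.  K' ⊕ opad = 59 d4 5c 5c 5c 5c.
Inner input = (K'⊕ipad) ∥ m = 33 be 36 36 36 36 ∥ 32.
Inner hash: sum = 51+190+54+54+54+54+50 = 507 → 01 fb.
Outer input = (K'⊕opad) ∥ inner = 59 d4 5c 5c 5c 5c ∥ 01 fb.
Outer hash (tag): sum = 89+212+92+92+92+92+1+251 = 921 → 03 99.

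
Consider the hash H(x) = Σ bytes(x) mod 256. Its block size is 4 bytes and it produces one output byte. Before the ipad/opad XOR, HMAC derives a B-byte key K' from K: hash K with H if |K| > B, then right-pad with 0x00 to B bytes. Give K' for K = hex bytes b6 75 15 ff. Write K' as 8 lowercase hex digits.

b67515ff

Key hex bytes b6 75 15 ff is exactly B = 4 bytes: K' = b6 75 15 ff.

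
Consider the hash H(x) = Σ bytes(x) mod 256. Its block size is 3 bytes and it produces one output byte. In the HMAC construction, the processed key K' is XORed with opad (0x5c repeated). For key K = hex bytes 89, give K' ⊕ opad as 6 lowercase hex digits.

d55c5c

Key hex bytes 89 is 1 byte ≤ B = 3; zero-pad to 3 bytes: K' = 89 00 00.
XOR each byte with 0x5c: 89⊕5c=d5, 00⊕5c=5c, 00⊕5c=5c.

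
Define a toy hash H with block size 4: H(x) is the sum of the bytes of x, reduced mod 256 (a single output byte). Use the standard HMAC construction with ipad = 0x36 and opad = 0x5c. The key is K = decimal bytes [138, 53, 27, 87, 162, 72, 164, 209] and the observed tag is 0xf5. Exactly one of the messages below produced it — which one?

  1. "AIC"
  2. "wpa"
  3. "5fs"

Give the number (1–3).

Key decimal bytes [138, 53, 27, 87, 162, 72, 164, 209] = 8a 35 1b 57 a2 48 a4 d1 is 8 bytes > B = 4, so hash it first: H(key) = 90, then zero-pad to 4 bytes: K' = 90 00 00 00.
K' ⊕ ipad = a6 36 36 36; K' ⊕ opad = cc 5c 5c 5c.
m1: inner = H(a6 36 36 36 41 49 43) = 15; tag = H(cc 5c 5c 5c 15) = f5 ← matches
m2: inner = H(a6 36 36 36 77 70 61) = 90; tag = H(cc 5c 5c 5c 90) = 70
m3: inner = H(a6 36 36 36 35 66 73) = 56; tag = H(cc 5c 5c 5c 56) = 36

1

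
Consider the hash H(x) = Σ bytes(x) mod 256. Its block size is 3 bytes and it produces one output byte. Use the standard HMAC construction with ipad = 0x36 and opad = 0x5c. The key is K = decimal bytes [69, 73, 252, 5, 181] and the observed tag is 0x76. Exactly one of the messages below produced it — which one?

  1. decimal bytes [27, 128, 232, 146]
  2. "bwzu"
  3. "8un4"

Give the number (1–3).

2

Key decimal bytes [69, 73, 252, 5, 181] = 45 49 fc 05 b5 is 5 bytes > B = 3, so hash it first: H(key) = 44, then zero-pad to 3 bytes: K' = 44 00 00.
K' ⊕ ipad = 72 36 36; K' ⊕ opad = 18 5c 5c.
m1: inner = H(72 36 36 1b 80 e8 92) = f3; tag = H(18 5c 5c f3) = c3
m2: inner = H(72 36 36 62 77 7a 75) = a6; tag = H(18 5c 5c a6) = 76 ← matches
m3: inner = H(72 36 36 38 75 6e 34) = 2d; tag = H(18 5c 5c 2d) = fd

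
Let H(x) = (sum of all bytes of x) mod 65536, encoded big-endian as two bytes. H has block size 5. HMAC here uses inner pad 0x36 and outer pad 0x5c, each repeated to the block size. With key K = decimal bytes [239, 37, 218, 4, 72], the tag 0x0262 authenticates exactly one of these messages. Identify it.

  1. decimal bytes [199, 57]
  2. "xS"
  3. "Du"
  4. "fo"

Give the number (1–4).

3

Key decimal bytes [239, 37, 218, 4, 72] = ef 25 da 04 48 is exactly B = 5 bytes: K' = ef 25 da 04 48.
K' ⊕ ipad = d9 13 ec 32 7e; K' ⊕ opad = b3 79 86 58 14.
m1: inner = H(d9 13 ec 32 7e c7 39) = 03 88; tag = H(b3 79 86 58 14 03 88) = 02a9
m2: inner = H(d9 13 ec 32 7e 78 53) = 03 53; tag = H(b3 79 86 58 14 03 53) = 0274
m3: inner = H(d9 13 ec 32 7e 44 75) = 03 41; tag = H(b3 79 86 58 14 03 41) = 0262 ← matches
m4: inner = H(d9 13 ec 32 7e 66 6f) = 03 5d; tag = H(b3 79 86 58 14 03 5d) = 027e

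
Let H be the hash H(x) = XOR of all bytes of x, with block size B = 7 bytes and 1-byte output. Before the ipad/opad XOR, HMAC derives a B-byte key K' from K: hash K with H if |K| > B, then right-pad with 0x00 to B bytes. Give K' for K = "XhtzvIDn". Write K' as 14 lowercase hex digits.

2b000000000000

|K| = 8 > B = 7, so first hash the key.
H(K): XOR 58⊕68⊕74⊕7a⊕76⊕49⊕44⊕6e = 2b.
Zero-pad H(K) = 2b to 7 bytes: K' = 2b 00 00 00 00 00 00.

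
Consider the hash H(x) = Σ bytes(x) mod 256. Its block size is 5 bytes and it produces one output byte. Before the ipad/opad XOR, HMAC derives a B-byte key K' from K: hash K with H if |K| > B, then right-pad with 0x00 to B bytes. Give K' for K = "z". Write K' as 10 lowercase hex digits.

7a00000000

Key "z" = 7a is 1 byte ≤ B = 5; zero-pad to 5 bytes: K' = 7a 00 00 00 00.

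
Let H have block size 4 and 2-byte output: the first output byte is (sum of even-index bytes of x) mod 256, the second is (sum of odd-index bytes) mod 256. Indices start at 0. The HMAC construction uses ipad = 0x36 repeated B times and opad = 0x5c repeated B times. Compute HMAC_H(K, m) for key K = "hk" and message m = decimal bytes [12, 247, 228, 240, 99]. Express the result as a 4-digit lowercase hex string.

770d

Key "hk" = 68 6b is 2 bytes ≤ B = 4; zero-pad to 4 bytes: K' = 68 6b 00 00.
K' ⊕ ipad = 5e 5d 36 36.  K' ⊕ opad = 34 37 5c 5c.
Inner input = (K'⊕ipad) ∥ m = 5e 5d 36 36 ∥ 0c f7 e4 f0 63.
Inner hash: even-index sum = 487 mod 256 = 231; odd-index sum = 634 mod 256 = 122 → e7 7a.
Outer input = (K'⊕opad) ∥ inner = 34 37 5c 5c ∥ e7 7a.
Outer hash (tag): even-index sum = 375 mod 256 = 119; odd-index sum = 269 mod 256 = 13 → 77 0d.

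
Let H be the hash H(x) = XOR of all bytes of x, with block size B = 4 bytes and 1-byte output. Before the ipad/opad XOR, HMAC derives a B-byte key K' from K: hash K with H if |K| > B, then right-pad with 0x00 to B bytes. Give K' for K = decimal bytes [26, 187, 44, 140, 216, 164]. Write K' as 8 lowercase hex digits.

7d000000

|K| = 6 > B = 4, so first hash the key.
H(K): XOR 1a⊕bb⊕2c⊕8c⊕d8⊕a4 = 7d.
Zero-pad H(K) = 7d to 4 bytes: K' = 7d 00 00 00.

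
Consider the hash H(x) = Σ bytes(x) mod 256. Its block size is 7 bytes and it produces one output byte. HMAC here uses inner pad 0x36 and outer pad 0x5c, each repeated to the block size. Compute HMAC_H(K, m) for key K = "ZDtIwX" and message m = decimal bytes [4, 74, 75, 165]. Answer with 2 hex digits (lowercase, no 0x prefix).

a8

Key "ZDtIwX" = 5a 44 74 49 77 58 is 6 bytes ≤ B = 7; zero-pad to 7 bytes: K' = 5a 44 74 49 77 58 00.
K' ⊕ ipad = 6c 72 42 7f 41 6e 36.  K' ⊕ opad = 06 18 28 15 2b 04 5c.
Inner input = (K'⊕ipad) ∥ m = 6c 72 42 7f 41 6e 36 ∥ 04 4a 4b a5.
Inner hash: sum = 108+114+66+127+65+110+54+4+74+75+165 = 962; mod 256 = 194 → c2.
Outer input = (K'⊕opad) ∥ inner = 06 18 28 15 2b 04 5c ∥ c2.
Outer hash (tag): sum = 6+24+40+21+43+4+92+194 = 424; mod 256 = 168 → a8.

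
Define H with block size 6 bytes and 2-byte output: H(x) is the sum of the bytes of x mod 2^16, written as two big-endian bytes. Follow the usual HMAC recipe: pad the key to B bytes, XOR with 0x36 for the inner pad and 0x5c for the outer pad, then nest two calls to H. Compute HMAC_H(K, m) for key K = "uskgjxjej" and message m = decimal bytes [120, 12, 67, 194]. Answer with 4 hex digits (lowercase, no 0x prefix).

Key "uskgjxjej" = 75 73 6b 67 6a 78 6a 65 6a is 9 bytes > B = 6, so hash it first: H(key) = 03 d5, then zero-pad to 6 bytes: K' = 03 d5 00 00 00 00.
K' ⊕ ipad = 35 e3 36 36 36 36.  K' ⊕ opad = 5f 89 5c 5c 5c 5c.
Inner input = (K'⊕ipad) ∥ m = 35 e3 36 36 36 36 ∥ 78 0c 43 c2.
Inner hash: sum = 53+227+54+54+54+54+120+12+67+194 = 889 → 03 79.
Outer input = (K'⊕opad) ∥ inner = 5f 89 5c 5c 5c 5c ∥ 03 79.
Outer hash (tag): sum = 95+137+92+92+92+92+3+121 = 724 → 02 d4.

02d4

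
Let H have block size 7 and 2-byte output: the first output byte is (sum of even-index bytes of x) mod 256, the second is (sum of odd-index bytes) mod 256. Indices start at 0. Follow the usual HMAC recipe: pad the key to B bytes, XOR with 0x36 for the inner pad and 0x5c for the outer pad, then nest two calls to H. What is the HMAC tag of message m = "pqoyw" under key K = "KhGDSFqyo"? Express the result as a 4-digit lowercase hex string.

Key "KhGDSFqyo" = 4b 68 47 44 53 46 71 79 6f is 9 bytes > B = 7, so hash it first: H(key) = c5 6b, then zero-pad to 7 bytes: K' = c5 6b 00 00 00 00 00.
K' ⊕ ipad = f3 5d 36 36 36 36 36.  K' ⊕ opad = 99 37 5c 5c 5c 5c 5c.
Inner input = (K'⊕ipad) ∥ m = f3 5d 36 36 36 36 36 ∥ 70 71 6f 79 77.
Inner hash: even-index sum = 639 mod 256 = 127; odd-index sum = 543 mod 256 = 31 → 7f 1f.
Outer input = (K'⊕opad) ∥ inner = 99 37 5c 5c 5c 5c 5c ∥ 7f 1f.
Outer hash (tag): even-index sum = 460 mod 256 = 204; odd-index sum = 366 mod 256 = 110 → cc 6e.

cc6e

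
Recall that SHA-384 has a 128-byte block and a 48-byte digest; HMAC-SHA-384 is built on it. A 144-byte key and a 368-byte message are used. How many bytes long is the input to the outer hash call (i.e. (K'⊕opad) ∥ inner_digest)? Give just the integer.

Key is 144 > 128 bytes, so it is hashed to 48 bytes then zero-padded to 128: |K'| = 128.
Outer input = (K'⊕opad) ∥ H(inner) → 128 + 48 = 176 bytes.

176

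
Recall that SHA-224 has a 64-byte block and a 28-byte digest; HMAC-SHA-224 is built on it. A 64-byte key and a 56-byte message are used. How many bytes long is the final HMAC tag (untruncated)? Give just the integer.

28

The tag is one SHA-224 digest: 28 bytes.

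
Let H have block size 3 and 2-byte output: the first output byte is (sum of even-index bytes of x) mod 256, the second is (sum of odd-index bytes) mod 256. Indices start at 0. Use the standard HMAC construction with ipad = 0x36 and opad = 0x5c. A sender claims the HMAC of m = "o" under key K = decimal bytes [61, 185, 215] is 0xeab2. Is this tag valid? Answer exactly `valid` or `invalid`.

Key decimal bytes [61, 185, 215] = 3d b9 d7 is exactly B = 3 bytes: K' = 3d b9 d7.
K' ⊕ ipad = 0b 8f e1; K' ⊕ opad = 61 e5 8b.
Inner hash: even-index sum = 236 mod 256 = 236; odd-index sum = 254 mod 256 = 254 → ec fe.
Outer hash (recomputed tag): even-index sum = 490 mod 256 = 234; odd-index sum = 465 mod 256 = 209 → ea d1.
Recomputed tag = ead1; claimed = eab2 → mismatch.

invalid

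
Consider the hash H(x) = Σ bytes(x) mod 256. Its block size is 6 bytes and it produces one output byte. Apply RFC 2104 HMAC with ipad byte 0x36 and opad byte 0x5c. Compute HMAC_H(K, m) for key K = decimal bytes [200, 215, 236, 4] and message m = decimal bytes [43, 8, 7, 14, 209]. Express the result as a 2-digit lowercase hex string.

4f

Key decimal bytes [200, 215, 236, 4] = c8 d7 ec 04 is 4 bytes ≤ B = 6; zero-pad to 6 bytes: K' = c8 d7 ec 04 00 00.
K' ⊕ ipad = fe e1 da 32 36 36.  K' ⊕ opad = 94 8b b0 58 5c 5c.
Inner input = (K'⊕ipad) ∥ m = fe e1 da 32 36 36 ∥ 2b 08 07 0e d1.
Inner hash: sum = 254+225+218+50+54+54+43+8+7+14+209 = 1136; mod 256 = 112 → 70.
Outer input = (K'⊕opad) ∥ inner = 94 8b b0 58 5c 5c ∥ 70.
Outer hash (tag): sum = 148+139+176+88+92+92+112 = 847; mod 256 = 79 → 4f.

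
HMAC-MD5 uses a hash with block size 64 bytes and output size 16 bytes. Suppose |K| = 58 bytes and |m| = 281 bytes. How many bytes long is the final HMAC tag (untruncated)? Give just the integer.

The tag is one MD5 digest: 16 bytes.

16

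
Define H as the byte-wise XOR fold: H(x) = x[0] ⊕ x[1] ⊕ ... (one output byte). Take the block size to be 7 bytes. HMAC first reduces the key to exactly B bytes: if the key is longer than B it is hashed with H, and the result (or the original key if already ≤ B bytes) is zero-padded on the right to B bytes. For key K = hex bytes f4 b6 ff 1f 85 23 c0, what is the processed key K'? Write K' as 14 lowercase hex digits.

f4b6ff1f8523c0

Key hex bytes f4 b6 ff 1f 85 23 c0 is exactly B = 7 bytes: K' = f4 b6 ff 1f 85 23 c0.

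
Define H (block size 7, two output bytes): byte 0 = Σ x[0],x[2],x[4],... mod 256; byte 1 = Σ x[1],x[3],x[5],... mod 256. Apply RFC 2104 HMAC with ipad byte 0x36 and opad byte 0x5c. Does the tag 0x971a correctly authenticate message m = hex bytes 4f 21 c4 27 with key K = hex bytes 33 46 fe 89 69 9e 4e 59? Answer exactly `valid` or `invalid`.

invalid

Key hex bytes 33 46 fe 89 69 9e 4e 59 is 8 bytes > B = 7, so hash it first: H(key) = e8 c6, then zero-pad to 7 bytes: K' = e8 c6 00 00 00 00 00.
K' ⊕ ipad = de f0 36 36 36 36 36; K' ⊕ opad = b4 9a 5c 5c 5c 5c 5c.
Inner hash: even-index sum = 456 mod 256 = 200; odd-index sum = 623 mod 256 = 111 → c8 6f.
Outer hash (recomputed tag): even-index sum = 567 mod 256 = 55; odd-index sum = 538 mod 256 = 26 → 37 1a.
Recomputed tag = 371a; claimed = 971a → mismatch.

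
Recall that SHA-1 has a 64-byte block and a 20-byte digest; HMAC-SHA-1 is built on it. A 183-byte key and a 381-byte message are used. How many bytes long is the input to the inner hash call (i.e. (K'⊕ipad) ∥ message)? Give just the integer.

Key is 183 > 64 bytes, so it is hashed to 20 bytes then zero-padded to 64: |K'| = 64.
Inner input = (K'⊕ipad) ∥ m → 64 + 381 = 445 bytes.

445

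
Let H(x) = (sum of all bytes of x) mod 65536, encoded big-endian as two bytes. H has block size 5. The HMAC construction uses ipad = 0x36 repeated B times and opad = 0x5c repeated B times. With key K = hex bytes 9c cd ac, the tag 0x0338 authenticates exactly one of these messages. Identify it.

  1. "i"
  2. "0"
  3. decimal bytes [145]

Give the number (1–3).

3

Key hex bytes 9c cd ac is 3 bytes ≤ B = 5; zero-pad to 5 bytes: K' = 9c cd ac 00 00.
K' ⊕ ipad = aa fb 9a 36 36; K' ⊕ opad = c0 91 f0 5c 5c.
m1: inner = H(aa fb 9a 36 36 69) = 03 14; tag = H(c0 91 f0 5c 5c 03 14) = 0310
m2: inner = H(aa fb 9a 36 36 30) = 02 db; tag = H(c0 91 f0 5c 5c 02 db) = 03d6
m3: inner = H(aa fb 9a 36 36 91) = 03 3c; tag = H(c0 91 f0 5c 5c 03 3c) = 0338 ← matches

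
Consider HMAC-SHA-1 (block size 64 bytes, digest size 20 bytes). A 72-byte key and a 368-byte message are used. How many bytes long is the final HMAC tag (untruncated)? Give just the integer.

20

The tag is one SHA-1 digest: 20 bytes.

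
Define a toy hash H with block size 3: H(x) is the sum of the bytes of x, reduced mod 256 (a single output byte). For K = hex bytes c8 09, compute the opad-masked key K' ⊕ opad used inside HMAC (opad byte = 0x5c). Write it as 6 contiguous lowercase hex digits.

Key hex bytes c8 09 is 2 bytes ≤ B = 3; zero-pad to 3 bytes: K' = c8 09 00.
XOR each byte with 0x5c: c8⊕5c=94, 09⊕5c=55, 00⊕5c=5c.

94555c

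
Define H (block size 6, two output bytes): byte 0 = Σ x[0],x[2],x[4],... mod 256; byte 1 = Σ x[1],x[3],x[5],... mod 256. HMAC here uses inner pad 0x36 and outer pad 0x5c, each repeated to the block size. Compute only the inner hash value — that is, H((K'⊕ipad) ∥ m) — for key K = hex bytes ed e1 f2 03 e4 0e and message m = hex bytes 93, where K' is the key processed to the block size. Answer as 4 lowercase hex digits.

0444

Key hex bytes ed e1 f2 03 e4 0e is exactly B = 6 bytes: K' = ed e1 f2 03 e4 0e.
K' ⊕ ipad = db d7 c4 35 d2 38.
Inner input = db d7 c4 35 d2 38 ∥ 93.
Inner hash: even-index sum = 772 mod 256 = 4; odd-index sum = 324 mod 256 = 68 → 04 44.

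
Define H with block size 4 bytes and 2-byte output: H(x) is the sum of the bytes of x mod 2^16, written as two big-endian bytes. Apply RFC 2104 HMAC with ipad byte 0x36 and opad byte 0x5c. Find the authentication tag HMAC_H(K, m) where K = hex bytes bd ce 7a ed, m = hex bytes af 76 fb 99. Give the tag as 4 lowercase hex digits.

02b2

Key hex bytes bd ce 7a ed is exactly B = 4 bytes: K' = bd ce 7a ed.
K' ⊕ ipad = 8b f8 4c db.  K' ⊕ opad = e1 92 26 b1.
Inner input = (K'⊕ipad) ∥ m = 8b f8 4c db ∥ af 76 fb 99.
Inner hash: sum = 139+248+76+219+175+118+251+153 = 1379 → 05 63.
Outer input = (K'⊕opad) ∥ inner = e1 92 26 b1 ∥ 05 63.
Outer hash (tag): sum = 225+146+38+177+5+99 = 690 → 02 b2.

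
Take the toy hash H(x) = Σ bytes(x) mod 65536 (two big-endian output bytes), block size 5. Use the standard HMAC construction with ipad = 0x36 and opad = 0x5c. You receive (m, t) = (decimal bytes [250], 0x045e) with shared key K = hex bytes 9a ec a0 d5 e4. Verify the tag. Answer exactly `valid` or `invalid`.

invalid

Key hex bytes 9a ec a0 d5 e4 is exactly B = 5 bytes: K' = 9a ec a0 d5 e4.
K' ⊕ ipad = ac da 96 e3 d2; K' ⊕ opad = c6 b0 fc 89 b8.
Inner hash: sum = 172+218+150+227+210+250 = 1227 → 04 cb.
Outer hash (recomputed tag): sum = 198+176+252+137+184+4+203 = 1154 → 04 82.
Recomputed tag = 0482; claimed = 045e → mismatch.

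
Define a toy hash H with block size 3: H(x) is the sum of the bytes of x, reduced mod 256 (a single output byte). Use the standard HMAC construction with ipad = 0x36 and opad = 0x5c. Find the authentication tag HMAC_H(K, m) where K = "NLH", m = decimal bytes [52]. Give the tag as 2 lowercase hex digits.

da

Key "NLH" = 4e 4c 48 is exactly B = 3 bytes: K' = 4e 4c 48.
K' ⊕ ipad = 78 7a 7e.  K' ⊕ opad = 12 10 14.
Inner input = (K'⊕ipad) ∥ m = 78 7a 7e ∥ 34.
Inner hash: sum = 120+122+126+52 = 420; mod 256 = 164 → a4.
Outer input = (K'⊕opad) ∥ inner = 12 10 14 ∥ a4.
Outer hash (tag): sum = 18+16+20+164 = 218 → da.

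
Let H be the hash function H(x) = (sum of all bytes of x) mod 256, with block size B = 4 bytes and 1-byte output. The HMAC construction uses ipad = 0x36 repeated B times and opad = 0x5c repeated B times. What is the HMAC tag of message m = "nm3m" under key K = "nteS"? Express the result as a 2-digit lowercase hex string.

6f

Key "nteS" = 6e 74 65 53 is exactly B = 4 bytes: K' = 6e 74 65 53.
K' ⊕ ipad = 58 42 53 65.  K' ⊕ opad = 32 28 39 0f.
Inner input = (K'⊕ipad) ∥ m = 58 42 53 65 ∥ 6e 6d 33 6d.
Inner hash: sum = 88+66+83+101+110+109+51+109 = 717; mod 256 = 205 → cd.
Outer input = (K'⊕opad) ∥ inner = 32 28 39 0f ∥ cd.
Outer hash (tag): sum = 50+40+57+15+205 = 367; mod 256 = 111 → 6f.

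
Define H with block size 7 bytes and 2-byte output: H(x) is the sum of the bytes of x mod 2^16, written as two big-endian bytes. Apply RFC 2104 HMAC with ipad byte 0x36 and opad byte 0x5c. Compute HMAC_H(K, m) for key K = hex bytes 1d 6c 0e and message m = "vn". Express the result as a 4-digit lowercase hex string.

02ae

Key hex bytes 1d 6c 0e is 3 bytes ≤ B = 7; zero-pad to 7 bytes: K' = 1d 6c 0e 00 00 00 00.
K' ⊕ ipad = 2b 5a 38 36 36 36 36.  K' ⊕ opad = 41 30 52 5c 5c 5c 5c.
Inner input = (K'⊕ipad) ∥ m = 2b 5a 38 36 36 36 36 ∥ 76 6e.
Inner hash: sum = 43+90+56+54+54+54+54+118+110 = 633 → 02 79.
Outer input = (K'⊕opad) ∥ inner = 41 30 52 5c 5c 5c 5c ∥ 02 79.
Outer hash (tag): sum = 65+48+82+92+92+92+92+2+121 = 686 → 02 ae.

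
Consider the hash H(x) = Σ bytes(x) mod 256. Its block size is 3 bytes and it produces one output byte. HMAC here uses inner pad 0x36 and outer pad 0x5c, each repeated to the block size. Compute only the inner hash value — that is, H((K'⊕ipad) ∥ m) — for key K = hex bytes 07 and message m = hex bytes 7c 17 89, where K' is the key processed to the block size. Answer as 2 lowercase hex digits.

Key hex bytes 07 is 1 byte ≤ B = 3; zero-pad to 3 bytes: K' = 07 00 00.
K' ⊕ ipad = 31 36 36.
Inner input = 31 36 36 ∥ 7c 17 89.
Inner hash: sum = 49+54+54+124+23+137 = 441; mod 256 = 185 → b9.

b9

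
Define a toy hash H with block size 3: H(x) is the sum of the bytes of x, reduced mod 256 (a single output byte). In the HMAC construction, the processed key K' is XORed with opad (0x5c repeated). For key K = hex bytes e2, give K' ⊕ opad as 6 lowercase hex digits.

be5c5c

Key hex bytes e2 is 1 byte ≤ B = 3; zero-pad to 3 bytes: K' = e2 00 00.
XOR each byte with 0x5c: e2⊕5c=be, 00⊕5c=5c, 00⊕5c=5c.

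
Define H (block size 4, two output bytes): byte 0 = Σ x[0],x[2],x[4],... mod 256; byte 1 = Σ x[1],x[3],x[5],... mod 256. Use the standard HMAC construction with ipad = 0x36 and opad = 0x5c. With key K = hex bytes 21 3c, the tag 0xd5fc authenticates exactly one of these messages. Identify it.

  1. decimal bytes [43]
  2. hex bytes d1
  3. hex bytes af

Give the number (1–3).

3

Key hex bytes 21 3c is 2 bytes ≤ B = 4; zero-pad to 4 bytes: K' = 21 3c 00 00.
K' ⊕ ipad = 17 0a 36 36; K' ⊕ opad = 7d 60 5c 5c.
m1: inner = H(17 0a 36 36 2b) = 78 40; tag = H(7d 60 5c 5c 78 40) = 51fc
m2: inner = H(17 0a 36 36 d1) = 1e 40; tag = H(7d 60 5c 5c 1e 40) = f7fc
m3: inner = H(17 0a 36 36 af) = fc 40; tag = H(7d 60 5c 5c fc 40) = d5fc ← matches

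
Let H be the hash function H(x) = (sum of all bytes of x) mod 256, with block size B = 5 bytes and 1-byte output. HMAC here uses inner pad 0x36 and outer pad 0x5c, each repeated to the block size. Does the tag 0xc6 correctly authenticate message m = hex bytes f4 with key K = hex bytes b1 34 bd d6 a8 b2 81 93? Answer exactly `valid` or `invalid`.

Key hex bytes b1 34 bd d6 a8 b2 81 93 is 8 bytes > B = 5, so hash it first: H(key) = e6, then zero-pad to 5 bytes: K' = e6 00 00 00 00.
K' ⊕ ipad = d0 36 36 36 36; K' ⊕ opad = ba 5c 5c 5c 5c.
Inner hash: sum = 208+54+54+54+54+244 = 668; mod 256 = 156 → 9c.
Outer hash (recomputed tag): sum = 186+92+92+92+92+156 = 710; mod 256 = 198 → c6.
Recomputed tag = c6; claimed = c6 → match.

valid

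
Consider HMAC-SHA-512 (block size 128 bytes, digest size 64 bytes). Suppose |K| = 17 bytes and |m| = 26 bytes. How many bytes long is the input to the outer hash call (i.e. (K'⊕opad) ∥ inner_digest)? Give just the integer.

Key is 17 ≤ 128 bytes, zero-padded: |K'| = 128.
Outer input = (K'⊕opad) ∥ H(inner) → 128 + 64 = 192 bytes.

192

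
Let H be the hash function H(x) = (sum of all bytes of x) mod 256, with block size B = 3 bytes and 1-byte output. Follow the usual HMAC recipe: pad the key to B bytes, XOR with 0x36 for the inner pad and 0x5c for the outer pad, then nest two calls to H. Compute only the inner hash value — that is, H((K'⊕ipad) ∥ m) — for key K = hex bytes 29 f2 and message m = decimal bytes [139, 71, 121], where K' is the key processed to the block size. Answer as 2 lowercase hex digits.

Key hex bytes 29 f2 is 2 bytes ≤ B = 3; zero-pad to 3 bytes: K' = 29 f2 00.
K' ⊕ ipad = 1f c4 36.
Inner input = 1f c4 36 ∥ 8b 47 79.
Inner hash: sum = 31+196+54+139+71+121 = 612; mod 256 = 100 → 64.

64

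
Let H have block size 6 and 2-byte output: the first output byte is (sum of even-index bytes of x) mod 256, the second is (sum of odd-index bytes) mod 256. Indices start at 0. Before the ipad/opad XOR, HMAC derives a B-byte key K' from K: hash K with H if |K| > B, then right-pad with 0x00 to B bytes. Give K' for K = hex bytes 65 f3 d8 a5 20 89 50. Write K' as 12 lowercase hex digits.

|K| = 7 > B = 6, so first hash the key.
H(K): even-index sum = 429 mod 256 = 173; odd-index sum = 545 mod 256 = 33 → ad 21.
Zero-pad H(K) = ad 21 to 6 bytes: K' = ad 21 00 00 00 00.

ad2100000000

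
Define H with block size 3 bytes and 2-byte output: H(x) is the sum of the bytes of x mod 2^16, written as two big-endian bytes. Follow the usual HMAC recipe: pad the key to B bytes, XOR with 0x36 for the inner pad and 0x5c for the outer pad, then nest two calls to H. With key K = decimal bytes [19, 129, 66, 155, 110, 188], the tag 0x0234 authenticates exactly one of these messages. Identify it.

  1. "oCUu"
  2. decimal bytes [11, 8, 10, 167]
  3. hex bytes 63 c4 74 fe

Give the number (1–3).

Key decimal bytes [19, 129, 66, 155, 110, 188] = 13 81 42 9b 6e bc is 6 bytes > B = 3, so hash it first: H(key) = 02 9b, then zero-pad to 3 bytes: K' = 02 9b 00.
K' ⊕ ipad = 34 ad 36; K' ⊕ opad = 5e c7 5c.
m1: inner = H(34 ad 36 6f 43 55 75) = 02 93; tag = H(5e c7 5c 02 93) = 0216
m2: inner = H(34 ad 36 0b 08 0a a7) = 01 db; tag = H(5e c7 5c 01 db) = 025d
m3: inner = H(34 ad 36 63 c4 74 fe) = 03 b0; tag = H(5e c7 5c 03 b0) = 0234 ← matches

3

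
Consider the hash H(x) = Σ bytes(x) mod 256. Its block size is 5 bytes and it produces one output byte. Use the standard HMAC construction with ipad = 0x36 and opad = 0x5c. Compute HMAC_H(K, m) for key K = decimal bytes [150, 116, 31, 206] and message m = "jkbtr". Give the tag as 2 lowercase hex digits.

79

Key decimal bytes [150, 116, 31, 206] = 96 74 1f ce is 4 bytes ≤ B = 5; zero-pad to 5 bytes: K' = 96 74 1f ce 00.
K' ⊕ ipad = a0 42 29 f8 36.  K' ⊕ opad = ca 28 43 92 5c.
Inner input = (K'⊕ipad) ∥ m = a0 42 29 f8 36 ∥ 6a 6b 62 74 72.
Inner hash: sum = 160+66+41+248+54+106+107+98+116+114 = 1110; mod 256 = 86 → 56.
Outer input = (K'⊕opad) ∥ inner = ca 28 43 92 5c ∥ 56.
Outer hash (tag): sum = 202+40+67+146+92+86 = 633; mod 256 = 121 → 79.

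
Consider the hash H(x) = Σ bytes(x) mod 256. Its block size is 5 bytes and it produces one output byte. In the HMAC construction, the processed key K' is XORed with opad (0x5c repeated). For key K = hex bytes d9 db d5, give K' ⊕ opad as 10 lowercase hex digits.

Key hex bytes d9 db d5 is 3 bytes ≤ B = 5; zero-pad to 5 bytes: K' = d9 db d5 00 00.
XOR each byte with 0x5c: d9⊕5c=85, db⊕5c=87, d5⊕5c=89, 00⊕5c=5c, 00⊕5c=5c.

8587895c5c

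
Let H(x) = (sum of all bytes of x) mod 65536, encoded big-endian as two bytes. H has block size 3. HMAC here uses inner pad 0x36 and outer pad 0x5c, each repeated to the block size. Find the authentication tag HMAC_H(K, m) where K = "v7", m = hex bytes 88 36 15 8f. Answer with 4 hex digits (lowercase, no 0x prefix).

01cb

Key "v7" = 76 37 is 2 bytes ≤ B = 3; zero-pad to 3 bytes: K' = 76 37 00.
K' ⊕ ipad = 40 01 36.  K' ⊕ opad = 2a 6b 5c.
Inner input = (K'⊕ipad) ∥ m = 40 01 36 ∥ 88 36 15 8f.
Inner hash: sum = 64+1+54+136+54+21+143 = 473 → 01 d9.
Outer input = (K'⊕opad) ∥ inner = 2a 6b 5c ∥ 01 d9.
Outer hash (tag): sum = 42+107+92+1+217 = 459 → 01 cb.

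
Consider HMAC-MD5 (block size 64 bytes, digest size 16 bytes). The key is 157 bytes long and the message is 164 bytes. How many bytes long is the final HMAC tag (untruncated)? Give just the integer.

16

The tag is one MD5 digest: 16 bytes.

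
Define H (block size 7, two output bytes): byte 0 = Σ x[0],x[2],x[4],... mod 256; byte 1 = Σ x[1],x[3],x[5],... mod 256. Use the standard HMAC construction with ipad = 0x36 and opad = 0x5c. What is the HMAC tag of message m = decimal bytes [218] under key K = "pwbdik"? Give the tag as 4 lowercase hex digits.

c5c9

Key "pwbdik" = 70 77 62 64 69 6b is 6 bytes ≤ B = 7; zero-pad to 7 bytes: K' = 70 77 62 64 69 6b 00.
K' ⊕ ipad = 46 41 54 52 5f 5d 36.  K' ⊕ opad = 2c 2b 3e 38 35 37 5c.
Inner input = (K'⊕ipad) ∥ m = 46 41 54 52 5f 5d 36 ∥ da.
Inner hash: even-index sum = 303 mod 256 = 47; odd-index sum = 458 mod 256 = 202 → 2f ca.
Outer input = (K'⊕opad) ∥ inner = 2c 2b 3e 38 35 37 5c ∥ 2f ca.
Outer hash (tag): even-index sum = 453 mod 256 = 197; odd-index sum = 201 mod 256 = 201 → c5 c9.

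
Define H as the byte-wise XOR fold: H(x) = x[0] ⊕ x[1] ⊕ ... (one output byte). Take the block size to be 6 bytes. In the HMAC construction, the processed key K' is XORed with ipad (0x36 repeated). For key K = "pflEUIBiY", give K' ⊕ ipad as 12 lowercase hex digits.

Key "pflEUIBiY" = 70 66 6c 45 55 49 42 69 59 is 9 bytes > B = 6, so hash it first: H(key) = 51, then zero-pad to 6 bytes: K' = 51 00 00 00 00 00.
XOR each byte with 0x36: 51⊕36=67, 00⊕36=36, 00⊕36=36, 00⊕36=36, 00⊕36=36, 00⊕36=36.

673636363636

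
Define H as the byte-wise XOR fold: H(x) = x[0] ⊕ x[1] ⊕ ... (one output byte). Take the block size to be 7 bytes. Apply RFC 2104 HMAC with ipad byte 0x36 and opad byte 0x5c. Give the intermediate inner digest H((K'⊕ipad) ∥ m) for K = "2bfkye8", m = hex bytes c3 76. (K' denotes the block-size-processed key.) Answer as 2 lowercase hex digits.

Key "2bfkye8" = 32 62 66 6b 79 65 38 is exactly B = 7 bytes: K' = 32 62 66 6b 79 65 38.
K' ⊕ ipad = 04 54 50 5d 4f 53 0e.
Inner input = 04 54 50 5d 4f 53 0e ∥ c3 76.
Inner hash: XOR 04⊕54⊕50⊕5d⊕4f⊕53⊕0e⊕c3⊕76 = fa.

fa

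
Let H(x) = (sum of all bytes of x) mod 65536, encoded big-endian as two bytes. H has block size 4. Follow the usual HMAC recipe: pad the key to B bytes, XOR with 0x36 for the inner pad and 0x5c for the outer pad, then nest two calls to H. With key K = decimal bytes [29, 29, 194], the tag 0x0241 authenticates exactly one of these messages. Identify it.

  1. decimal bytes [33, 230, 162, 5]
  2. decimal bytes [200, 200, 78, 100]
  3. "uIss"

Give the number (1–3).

2

Key decimal bytes [29, 29, 194] = 1d 1d c2 is 3 bytes ≤ B = 4; zero-pad to 4 bytes: K' = 1d 1d c2 00.
K' ⊕ ipad = 2b 2b f4 36; K' ⊕ opad = 41 41 9e 5c.
m1: inner = H(2b 2b f4 36 21 e6 a2 05) = 03 2e; tag = H(41 41 9e 5c 03 2e) = 01ad
m2: inner = H(2b 2b f4 36 c8 c8 4e 64) = 03 c2; tag = H(41 41 9e 5c 03 c2) = 0241 ← matches
m3: inner = H(2b 2b f4 36 75 49 73 73) = 03 24; tag = H(41 41 9e 5c 03 24) = 01a3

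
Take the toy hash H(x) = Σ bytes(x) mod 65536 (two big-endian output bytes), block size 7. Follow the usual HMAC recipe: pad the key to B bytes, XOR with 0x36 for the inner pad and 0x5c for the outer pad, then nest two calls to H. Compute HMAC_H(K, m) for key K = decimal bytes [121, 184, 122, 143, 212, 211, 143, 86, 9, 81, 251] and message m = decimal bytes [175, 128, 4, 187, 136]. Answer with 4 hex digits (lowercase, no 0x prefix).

0351

Key decimal bytes [121, 184, 122, 143, 212, 211, 143, 86, 9, 81, 251] = 79 b8 7a 8f d4 d3 8f 56 09 51 fb is 11 bytes > B = 7, so hash it first: H(key) = 06 1b, then zero-pad to 7 bytes: K' = 06 1b 00 00 00 00 00.
K' ⊕ ipad = 30 2d 36 36 36 36 36.  K' ⊕ opad = 5a 47 5c 5c 5c 5c 5c.
Inner input = (K'⊕ipad) ∥ m = 30 2d 36 36 36 36 36 ∥ af 80 04 bb 88.
Inner hash: sum = 48+45+54+54+54+54+54+175+128+4+187+136 = 993 → 03 e1.
Outer input = (K'⊕opad) ∥ inner = 5a 47 5c 5c 5c 5c 5c ∥ 03 e1.
Outer hash (tag): sum = 90+71+92+92+92+92+92+3+225 = 849 → 03 51.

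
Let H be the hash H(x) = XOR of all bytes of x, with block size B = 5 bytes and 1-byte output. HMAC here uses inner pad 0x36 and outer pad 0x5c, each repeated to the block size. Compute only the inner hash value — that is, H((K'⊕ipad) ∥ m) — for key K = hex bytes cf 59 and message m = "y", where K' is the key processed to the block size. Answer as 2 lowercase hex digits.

Key hex bytes cf 59 is 2 bytes ≤ B = 5; zero-pad to 5 bytes: K' = cf 59 00 00 00.
K' ⊕ ipad = f9 6f 36 36 36.
Inner input = f9 6f 36 36 36 ∥ 79.
Inner hash: XOR f9⊕6f⊕36⊕36⊕36⊕79 = d9.

d9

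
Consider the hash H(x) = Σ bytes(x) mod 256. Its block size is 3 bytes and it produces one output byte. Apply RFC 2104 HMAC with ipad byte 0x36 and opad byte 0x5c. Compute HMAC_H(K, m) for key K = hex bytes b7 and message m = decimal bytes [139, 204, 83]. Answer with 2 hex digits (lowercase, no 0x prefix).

3a

Key hex bytes b7 is 1 byte ≤ B = 3; zero-pad to 3 bytes: K' = b7 00 00.
K' ⊕ ipad = 81 36 36.  K' ⊕ opad = eb 5c 5c.
Inner input = (K'⊕ipad) ∥ m = 81 36 36 ∥ 8b cc 53.
Inner hash: sum = 129+54+54+139+204+83 = 663; mod 256 = 151 → 97.
Outer input = (K'⊕opad) ∥ inner = eb 5c 5c ∥ 97.
Outer hash (tag): sum = 235+92+92+151 = 570; mod 256 = 58 → 3a.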